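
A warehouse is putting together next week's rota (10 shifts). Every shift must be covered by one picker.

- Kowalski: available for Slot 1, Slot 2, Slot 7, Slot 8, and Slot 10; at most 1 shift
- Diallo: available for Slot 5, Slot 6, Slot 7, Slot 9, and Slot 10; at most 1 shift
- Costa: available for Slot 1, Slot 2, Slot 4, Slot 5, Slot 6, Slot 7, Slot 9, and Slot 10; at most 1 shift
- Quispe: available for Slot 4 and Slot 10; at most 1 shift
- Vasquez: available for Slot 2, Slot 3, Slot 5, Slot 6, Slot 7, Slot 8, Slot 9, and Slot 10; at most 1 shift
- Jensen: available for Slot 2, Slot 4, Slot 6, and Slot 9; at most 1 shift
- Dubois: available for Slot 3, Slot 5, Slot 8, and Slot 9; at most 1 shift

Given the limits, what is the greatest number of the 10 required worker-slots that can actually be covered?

Total capacity across all pickers is 1+1+1+1+1+1+1 = 7, and 10 slots are needed, so at most 7 can be filled.
An assignment achieving 7: Slot 1→Kowalski, Slot 2→Jensen, Slot 3→Vasquez, Slot 4→Costa, Slot 5→Diallo, Slot 8→Dubois, Slot 10→Quispe.
Loads: Kowalski 1/1, Diallo 1/1, Costa 1/1, Quispe 1/1, Vasquez 1/1, Jensen 1/1, Dubois 1/1.

7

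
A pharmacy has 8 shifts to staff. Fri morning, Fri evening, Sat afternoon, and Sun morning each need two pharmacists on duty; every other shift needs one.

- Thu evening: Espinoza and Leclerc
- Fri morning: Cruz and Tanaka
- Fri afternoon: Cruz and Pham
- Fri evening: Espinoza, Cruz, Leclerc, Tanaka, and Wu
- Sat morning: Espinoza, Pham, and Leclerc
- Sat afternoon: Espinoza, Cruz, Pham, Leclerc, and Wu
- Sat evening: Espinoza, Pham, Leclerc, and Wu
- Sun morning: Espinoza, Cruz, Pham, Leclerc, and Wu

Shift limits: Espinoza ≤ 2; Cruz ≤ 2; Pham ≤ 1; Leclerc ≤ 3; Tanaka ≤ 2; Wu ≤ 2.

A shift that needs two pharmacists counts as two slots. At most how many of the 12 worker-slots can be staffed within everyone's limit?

Total capacity across all pharmacists is 2+2+1+3+2+2 = 12, and 12 slots are needed, so at most 12 can be filled.
An assignment achieving 12: Thu evening→Espinoza, Fri morning→Cruz+Tanaka, Fri afternoon→Cruz, Fri evening→Leclerc+Tanaka, Sat morning→Espinoza, Sat afternoon→Leclerc+Wu, Sat evening→Pham, Sun morning→Leclerc+Wu.
Loads: Espinoza 2/2, Cruz 2/2, Pham 1/1, Leclerc 3/3, Tanaka 2/2, Wu 2/2.

12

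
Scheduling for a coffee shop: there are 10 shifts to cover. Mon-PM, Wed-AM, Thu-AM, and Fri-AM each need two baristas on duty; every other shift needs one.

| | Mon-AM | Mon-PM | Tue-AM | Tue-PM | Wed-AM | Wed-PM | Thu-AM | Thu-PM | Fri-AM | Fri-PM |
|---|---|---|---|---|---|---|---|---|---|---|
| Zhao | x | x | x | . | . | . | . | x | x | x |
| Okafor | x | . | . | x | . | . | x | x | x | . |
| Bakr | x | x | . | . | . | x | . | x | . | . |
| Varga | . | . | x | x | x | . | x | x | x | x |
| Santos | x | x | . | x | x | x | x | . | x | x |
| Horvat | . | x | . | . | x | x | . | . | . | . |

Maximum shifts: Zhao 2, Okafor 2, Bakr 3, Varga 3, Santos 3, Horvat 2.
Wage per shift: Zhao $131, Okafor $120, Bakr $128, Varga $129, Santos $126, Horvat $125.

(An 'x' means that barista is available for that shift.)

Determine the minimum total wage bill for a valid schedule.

Picking the cheapest available barista for each shift independently would cost $1734, but that ignores the shift limits.
An optimal schedule: Mon-AM→Bakr, Mon-PM→Santos+Bakr, Tue-AM→Varga, Tue-PM→Okafor, Wed-AM→Horvat+Santos, Wed-PM→Horvat, Thu-AM→Okafor+Santos, Thu-PM→Bakr, Fri-AM→Varga+Zhao, Fri-PM→Varga.
Total: 128 + 126 + 128 + 129 + 120 + 125 + 126 + 125 + 120 + 126 + 128 + 129 + 131 + 129 = $1770.

$1770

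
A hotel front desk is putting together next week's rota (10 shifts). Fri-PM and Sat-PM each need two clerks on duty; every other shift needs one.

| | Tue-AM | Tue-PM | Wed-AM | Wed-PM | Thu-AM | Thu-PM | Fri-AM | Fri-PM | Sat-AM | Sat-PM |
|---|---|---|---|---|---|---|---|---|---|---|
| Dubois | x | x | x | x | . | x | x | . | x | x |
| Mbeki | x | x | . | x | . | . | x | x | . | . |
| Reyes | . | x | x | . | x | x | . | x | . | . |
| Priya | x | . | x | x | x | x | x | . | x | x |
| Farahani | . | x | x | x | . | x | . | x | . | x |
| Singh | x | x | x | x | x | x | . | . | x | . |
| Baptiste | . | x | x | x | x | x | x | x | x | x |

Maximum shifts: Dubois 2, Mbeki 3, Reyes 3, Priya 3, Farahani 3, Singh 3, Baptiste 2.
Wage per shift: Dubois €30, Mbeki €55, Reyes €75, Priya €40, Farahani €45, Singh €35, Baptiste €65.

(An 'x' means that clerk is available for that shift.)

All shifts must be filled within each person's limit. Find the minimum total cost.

Picking the cheapest available clerk for each shift independently would cost €415, but that ignores the shift limits.
An optimal schedule: Tue-AM→Dubois, Tue-PM→Singh, Wed-AM→Priya, Wed-PM→Priya, Thu-AM→Singh, Thu-PM→Farahani, Fri-AM→Dubois, Fri-PM→Farahani+Mbeki, Sat-AM→Singh, Sat-PM→Priya+Farahani.
Total: 30 + 35 + 40 + 40 + 35 + 45 + 30 + 45 + 55 + 35 + 40 + 45 = €475.

€475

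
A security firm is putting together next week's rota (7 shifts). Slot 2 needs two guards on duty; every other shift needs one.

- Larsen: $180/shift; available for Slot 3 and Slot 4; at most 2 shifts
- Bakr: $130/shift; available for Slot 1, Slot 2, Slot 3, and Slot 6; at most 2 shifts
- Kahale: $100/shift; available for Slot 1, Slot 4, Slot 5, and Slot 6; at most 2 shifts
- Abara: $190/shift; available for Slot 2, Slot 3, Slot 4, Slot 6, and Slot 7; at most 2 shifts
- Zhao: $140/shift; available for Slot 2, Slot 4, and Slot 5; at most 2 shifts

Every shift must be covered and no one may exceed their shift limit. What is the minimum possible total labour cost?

Slot 7 can only be covered by Abara, so that assignment is forced.
Picking the cheapest available guard for each shift independently would cost $990, but that ignores the shift limits.
An optimal schedule: Slot 1→Kahale, Slot 2→Bakr+Zhao, Slot 3→Larsen, Slot 4→Zhao, Slot 5→Kahale, Slot 6→Bakr, Slot 7→Abara.
Total: 100 + 130 + 140 + 180 + 140 + 100 + 130 + 190 = $1110.

$1110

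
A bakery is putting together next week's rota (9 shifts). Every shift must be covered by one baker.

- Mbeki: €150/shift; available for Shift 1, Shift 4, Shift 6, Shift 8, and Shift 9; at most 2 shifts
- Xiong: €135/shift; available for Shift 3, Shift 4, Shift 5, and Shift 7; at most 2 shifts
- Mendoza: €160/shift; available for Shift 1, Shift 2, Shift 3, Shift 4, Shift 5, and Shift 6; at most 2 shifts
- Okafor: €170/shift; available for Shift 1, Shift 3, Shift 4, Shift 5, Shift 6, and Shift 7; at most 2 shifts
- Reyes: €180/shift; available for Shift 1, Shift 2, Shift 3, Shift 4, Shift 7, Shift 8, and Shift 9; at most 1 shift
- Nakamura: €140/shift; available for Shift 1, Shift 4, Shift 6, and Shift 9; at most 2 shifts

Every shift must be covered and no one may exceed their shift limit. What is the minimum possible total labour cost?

Picking the cheapest available baker for each shift independently would cost €1270, but that ignores the shift limits.
An optimal schedule: Shift 1→Mbeki, Shift 2→Mendoza, Shift 3→Mendoza, Shift 4→Okafor, Shift 5→Xiong, Shift 6→Nakamura, Shift 7→Xiong, Shift 8→Mbeki, Shift 9→Nakamura.
Total: 150 + 160 + 160 + 170 + 135 + 140 + 135 + 150 + 140 = €1340.

€1340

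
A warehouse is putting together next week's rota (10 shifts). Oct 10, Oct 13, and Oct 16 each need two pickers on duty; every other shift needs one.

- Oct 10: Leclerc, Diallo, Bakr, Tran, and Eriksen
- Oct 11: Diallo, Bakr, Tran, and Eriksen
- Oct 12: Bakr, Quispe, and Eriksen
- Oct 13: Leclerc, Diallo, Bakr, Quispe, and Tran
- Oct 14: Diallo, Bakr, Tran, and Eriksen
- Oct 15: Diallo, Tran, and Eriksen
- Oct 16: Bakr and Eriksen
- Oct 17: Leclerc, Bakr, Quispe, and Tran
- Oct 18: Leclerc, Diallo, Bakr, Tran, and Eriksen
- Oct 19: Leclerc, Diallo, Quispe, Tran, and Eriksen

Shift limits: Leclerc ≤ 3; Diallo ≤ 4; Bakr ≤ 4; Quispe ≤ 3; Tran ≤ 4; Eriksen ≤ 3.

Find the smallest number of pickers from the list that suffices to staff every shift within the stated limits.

13 slots to fill and no one can take more than 4, so at least ⌈13/4⌉ = 4 pickers are needed.
Leclerc, Diallo, Bakr, and Eriksen alone can cover everything: Oct 10→Bakr+Eriksen, Oct 11→Diallo, Oct 12→Bakr, Oct 13→Leclerc+Diallo, Oct 14→Diallo, Oct 15→Diallo, Oct 16→Bakr+Eriksen, Oct 17→Leclerc, Oct 18→Bakr, Oct 19→Leclerc.

4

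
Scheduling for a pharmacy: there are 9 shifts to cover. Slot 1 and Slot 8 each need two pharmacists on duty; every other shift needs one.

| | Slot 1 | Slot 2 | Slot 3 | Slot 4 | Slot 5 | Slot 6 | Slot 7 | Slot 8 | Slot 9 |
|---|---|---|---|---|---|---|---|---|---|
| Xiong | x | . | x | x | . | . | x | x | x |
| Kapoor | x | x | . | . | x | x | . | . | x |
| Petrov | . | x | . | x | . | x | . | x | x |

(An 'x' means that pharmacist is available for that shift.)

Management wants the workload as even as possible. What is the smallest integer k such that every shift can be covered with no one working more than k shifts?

4

With 3 pharmacists and 11 worker-slots to fill, someone must work at least ⌈11/3⌉ = 4 shifts, so k ≥ 4.
k = 4 works: Slot 1→Xiong+Kapoor, Slot 2→Kapoor, Slot 3→Xiong, Slot 4→Petrov, Slot 5→Kapoor, Slot 6→Kapoor, Slot 7→Xiong, Slot 8→Xiong+Petrov, Slot 9→Petrov.
Loads: Xiong 4, Kapoor 4, Petrov 3 — all ≤ 4.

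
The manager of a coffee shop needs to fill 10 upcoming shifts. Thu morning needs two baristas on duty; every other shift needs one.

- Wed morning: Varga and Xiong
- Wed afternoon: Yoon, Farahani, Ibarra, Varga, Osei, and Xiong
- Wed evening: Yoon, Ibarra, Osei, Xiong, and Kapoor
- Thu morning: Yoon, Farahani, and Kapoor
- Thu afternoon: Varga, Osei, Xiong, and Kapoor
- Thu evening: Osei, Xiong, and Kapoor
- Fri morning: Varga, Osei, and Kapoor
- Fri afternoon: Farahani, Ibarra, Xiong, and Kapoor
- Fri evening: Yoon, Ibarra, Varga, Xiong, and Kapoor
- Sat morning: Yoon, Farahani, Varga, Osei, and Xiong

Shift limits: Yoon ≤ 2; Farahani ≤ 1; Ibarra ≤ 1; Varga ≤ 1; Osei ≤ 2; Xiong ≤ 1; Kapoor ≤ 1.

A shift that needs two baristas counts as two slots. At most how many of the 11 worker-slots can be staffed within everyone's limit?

9

Total capacity across all baristas is 2+1+1+1+2+1+1 = 9, and 11 slots are needed, so at most 9 can be filled.
An assignment achieving 9: Wed morning→Varga, Wed evening→Yoon, Thu morning→Yoon+Farahani, Thu afternoon→Xiong, Thu evening→Osei, Fri morning→Osei, Fri afternoon→Ibarra, Fri evening→Kapoor.
Loads: Yoon 2/2, Farahani 1/1, Ibarra 1/1, Varga 1/1, Osei 2/2, Xiong 1/1, Kapoor 1/1.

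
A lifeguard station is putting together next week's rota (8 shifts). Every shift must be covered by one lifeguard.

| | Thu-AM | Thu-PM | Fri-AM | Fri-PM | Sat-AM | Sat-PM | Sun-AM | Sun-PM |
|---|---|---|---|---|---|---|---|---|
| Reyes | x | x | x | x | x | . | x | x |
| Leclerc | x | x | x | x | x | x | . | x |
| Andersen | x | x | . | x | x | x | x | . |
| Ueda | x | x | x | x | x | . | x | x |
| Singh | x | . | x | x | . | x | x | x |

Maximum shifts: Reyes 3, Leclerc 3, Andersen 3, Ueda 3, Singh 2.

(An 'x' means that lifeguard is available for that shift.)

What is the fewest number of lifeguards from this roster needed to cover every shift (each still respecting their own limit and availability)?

3

8 slots to fill and no one can take more than 3, so at least ⌈8/3⌉ = 3 lifeguards are needed.
Reyes, Leclerc, and Andersen alone can cover everything: Thu-AM→Leclerc, Thu-PM→Leclerc, Fri-AM→Reyes, Fri-PM→Andersen, Sat-AM→Andersen, Sat-PM→Leclerc, Sun-AM→Reyes, Sun-PM→Reyes.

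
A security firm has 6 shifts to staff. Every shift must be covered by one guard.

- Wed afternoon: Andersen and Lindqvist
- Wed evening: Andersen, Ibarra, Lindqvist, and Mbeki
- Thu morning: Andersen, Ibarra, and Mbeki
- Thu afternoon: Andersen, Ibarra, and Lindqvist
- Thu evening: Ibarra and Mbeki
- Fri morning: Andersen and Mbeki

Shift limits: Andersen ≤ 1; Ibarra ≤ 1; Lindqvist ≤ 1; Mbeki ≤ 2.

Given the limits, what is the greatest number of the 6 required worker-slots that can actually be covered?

Total capacity across all guards is 1+1+1+2 = 5, and 6 slots are needed, so at most 5 can be filled.
An assignment achieving 5: Wed afternoon→Andersen, Thu morning→Mbeki, Thu afternoon→Lindqvist, Thu evening→Ibarra, Fri morning→Mbeki.
Loads: Andersen 1/1, Ibarra 1/1, Lindqvist 1/1, Mbeki 2/2.

5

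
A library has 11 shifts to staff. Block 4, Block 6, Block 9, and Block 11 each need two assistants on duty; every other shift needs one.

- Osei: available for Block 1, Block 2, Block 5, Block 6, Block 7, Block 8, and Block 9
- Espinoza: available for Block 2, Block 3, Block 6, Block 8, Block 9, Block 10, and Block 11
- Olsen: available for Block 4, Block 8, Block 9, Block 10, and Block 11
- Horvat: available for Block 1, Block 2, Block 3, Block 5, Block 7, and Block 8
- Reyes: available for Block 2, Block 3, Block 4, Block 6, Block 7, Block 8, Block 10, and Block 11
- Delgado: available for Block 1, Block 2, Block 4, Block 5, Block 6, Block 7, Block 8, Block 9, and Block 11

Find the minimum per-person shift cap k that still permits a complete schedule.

With 6 assistants and 15 worker-slots to fill, someone must work at least ⌈15/6⌉ = 3 shifts, so k ≥ 3.
k = 3 works: Block 1→Osei, Block 2→Espinoza, Block 3→Espinoza, Block 4→Olsen+Reyes, Block 5→Osei, Block 6→Reyes+Delgado, Block 7→Osei, Block 8→Olsen, Block 9→Olsen+Delgado, Block 10→Espinoza, Block 11→Reyes+Delgado.
Loads: Osei 3, Espinoza 3, Olsen 3, Horvat 0, Reyes 3, Delgado 3 — all ≤ 3.

3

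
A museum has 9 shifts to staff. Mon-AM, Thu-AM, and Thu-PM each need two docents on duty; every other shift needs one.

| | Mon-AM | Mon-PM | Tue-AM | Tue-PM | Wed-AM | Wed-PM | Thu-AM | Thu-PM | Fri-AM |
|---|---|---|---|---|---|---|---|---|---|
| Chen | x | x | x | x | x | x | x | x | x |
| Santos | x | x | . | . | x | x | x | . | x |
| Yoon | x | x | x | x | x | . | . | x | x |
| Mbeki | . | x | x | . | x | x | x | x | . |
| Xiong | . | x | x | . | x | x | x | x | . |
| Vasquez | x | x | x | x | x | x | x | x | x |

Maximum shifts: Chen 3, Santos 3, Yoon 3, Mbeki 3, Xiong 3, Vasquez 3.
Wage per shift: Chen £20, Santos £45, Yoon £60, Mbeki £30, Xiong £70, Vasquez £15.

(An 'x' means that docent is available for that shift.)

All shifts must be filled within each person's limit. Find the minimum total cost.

£330

Picking the cheapest available docent for each shift independently would cost £195, but that ignores the shift limits.
An optimal schedule: Mon-AM→Chen+Santos, Mon-PM→Mbeki, Tue-AM→Vasquez, Tue-PM→Vasquez, Wed-AM→Santos, Wed-PM→Chen, Thu-AM→Mbeki+Santos, Thu-PM→Chen+Mbeki, Fri-AM→Vasquez.
Total: 20 + 45 + 30 + 15 + 15 + 45 + 20 + 30 + 45 + 20 + 30 + 15 = £330.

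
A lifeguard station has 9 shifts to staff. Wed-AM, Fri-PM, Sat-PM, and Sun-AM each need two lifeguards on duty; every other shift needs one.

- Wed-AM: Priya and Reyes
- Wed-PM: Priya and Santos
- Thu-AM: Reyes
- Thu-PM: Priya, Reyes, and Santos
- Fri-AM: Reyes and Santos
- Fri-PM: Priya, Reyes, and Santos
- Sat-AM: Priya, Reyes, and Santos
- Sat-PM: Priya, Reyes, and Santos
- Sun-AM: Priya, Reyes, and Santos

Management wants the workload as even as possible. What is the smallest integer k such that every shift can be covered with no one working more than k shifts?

5

With 3 lifeguards and 13 worker-slots to fill, someone must work at least ⌈13/3⌉ = 5 shifts, so k ≥ 5.
k = 5 works: Wed-AM→Priya+Reyes, Wed-PM→Priya, Thu-AM→Reyes, Thu-PM→Priya, Fri-AM→Reyes, Fri-PM→Priya+Reyes, Sat-AM→Santos, Sat-PM→Priya+Santos, Sun-AM→Reyes+Santos.
Loads: Priya 5, Reyes 5, Santos 3 — all ≤ 5.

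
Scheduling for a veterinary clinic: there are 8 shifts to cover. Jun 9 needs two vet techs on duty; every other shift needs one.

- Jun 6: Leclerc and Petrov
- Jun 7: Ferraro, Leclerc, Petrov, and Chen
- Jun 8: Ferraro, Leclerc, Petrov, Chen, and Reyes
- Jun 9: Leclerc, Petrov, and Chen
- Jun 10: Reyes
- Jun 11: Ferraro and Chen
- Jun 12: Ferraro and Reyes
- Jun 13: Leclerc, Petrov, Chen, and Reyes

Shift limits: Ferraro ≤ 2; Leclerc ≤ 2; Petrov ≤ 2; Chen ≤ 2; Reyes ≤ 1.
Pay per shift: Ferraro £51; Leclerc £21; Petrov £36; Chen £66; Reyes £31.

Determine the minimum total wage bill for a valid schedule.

£379

Jun 10 can only be covered by Reyes, so that assignment is forced.
Picking the cheapest available vet tech for each shift independently would cost £254, but that ignores the shift limits.
An optimal schedule: Jun 6→Leclerc, Jun 7→Petrov, Jun 8→Chen, Jun 9→Leclerc+Petrov, Jun 10→Reyes, Jun 11→Ferraro, Jun 12→Ferraro, Jun 13→Chen.
Total: 21 + 36 + 66 + 21 + 36 + 31 + 51 + 51 + 66 = £379.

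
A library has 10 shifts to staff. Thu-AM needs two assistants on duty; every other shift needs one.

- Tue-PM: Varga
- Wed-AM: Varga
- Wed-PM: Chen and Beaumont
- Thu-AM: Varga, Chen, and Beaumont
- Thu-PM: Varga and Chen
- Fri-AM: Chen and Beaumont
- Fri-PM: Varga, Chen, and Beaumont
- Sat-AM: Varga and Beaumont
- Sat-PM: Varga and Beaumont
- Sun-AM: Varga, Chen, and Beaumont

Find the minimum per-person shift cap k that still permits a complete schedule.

4

With 3 assistants and 11 worker-slots to fill, someone must work at least ⌈11/3⌉ = 4 shifts, so k ≥ 4.
k = 4 works: Tue-PM→Varga, Wed-AM→Varga, Wed-PM→Chen, Thu-AM→Chen+Beaumont, Thu-PM→Varga, Fri-AM→Chen, Fri-PM→Chen, Sat-AM→Varga, Sat-PM→Beaumont, Sun-AM→Beaumont.
Loads: Varga 4, Chen 4, Beaumont 3 — all ≤ 4.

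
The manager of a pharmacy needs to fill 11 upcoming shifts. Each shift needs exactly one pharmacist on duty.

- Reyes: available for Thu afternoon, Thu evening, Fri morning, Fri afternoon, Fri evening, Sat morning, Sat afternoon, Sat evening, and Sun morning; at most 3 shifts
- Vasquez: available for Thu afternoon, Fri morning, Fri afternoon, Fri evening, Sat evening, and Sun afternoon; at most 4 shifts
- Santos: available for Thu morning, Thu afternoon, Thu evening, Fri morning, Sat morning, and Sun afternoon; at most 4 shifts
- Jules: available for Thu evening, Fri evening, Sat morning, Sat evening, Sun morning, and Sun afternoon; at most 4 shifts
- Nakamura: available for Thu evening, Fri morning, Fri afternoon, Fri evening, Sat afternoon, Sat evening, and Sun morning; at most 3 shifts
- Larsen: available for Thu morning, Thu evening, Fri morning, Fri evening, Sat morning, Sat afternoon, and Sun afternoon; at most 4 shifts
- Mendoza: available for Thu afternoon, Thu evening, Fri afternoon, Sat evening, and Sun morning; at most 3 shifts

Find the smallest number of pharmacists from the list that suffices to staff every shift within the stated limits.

3

11 slots to fill and no one can take more than 4, so at least ⌈11/4⌉ = 3 pharmacists are needed.
Reyes, Vasquez, and Santos alone can cover everything: Thu morning→Santos, Thu afternoon→Santos, Thu evening→Reyes, Fri morning→Santos, Fri afternoon→Vasquez, Fri evening→Vasquez, Sat morning→Santos, Sat afternoon→Reyes, Sat evening→Vasquez, Sun morning→Reyes, Sun afternoon→Vasquez.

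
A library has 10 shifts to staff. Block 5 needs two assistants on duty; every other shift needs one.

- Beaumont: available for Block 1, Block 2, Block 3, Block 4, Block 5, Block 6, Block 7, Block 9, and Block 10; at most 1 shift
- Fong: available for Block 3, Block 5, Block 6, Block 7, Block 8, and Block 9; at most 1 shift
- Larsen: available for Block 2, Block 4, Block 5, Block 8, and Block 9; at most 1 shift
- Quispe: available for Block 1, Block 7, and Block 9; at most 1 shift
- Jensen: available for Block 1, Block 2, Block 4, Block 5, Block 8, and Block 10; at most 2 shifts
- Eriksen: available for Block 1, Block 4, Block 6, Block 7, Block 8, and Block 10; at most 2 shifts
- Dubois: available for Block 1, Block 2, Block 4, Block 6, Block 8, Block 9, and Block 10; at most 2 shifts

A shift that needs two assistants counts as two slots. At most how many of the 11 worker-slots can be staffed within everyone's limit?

10

Total capacity across all assistants is 1+1+1+1+2+2+2 = 10, and 11 slots are needed, so at most 10 can be filled.
An assignment achieving 10: Block 1→Eriksen, Block 2→Larsen, Block 3→Beaumont, Block 4→Dubois, Block 5→Fong+Jensen, Block 6→Eriksen, Block 7→Quispe, Block 8→Dubois, Block 10→Jensen.
Loads: Beaumont 1/1, Fong 1/1, Larsen 1/1, Quispe 1/1, Jensen 2/2, Eriksen 2/2, Dubois 2/2.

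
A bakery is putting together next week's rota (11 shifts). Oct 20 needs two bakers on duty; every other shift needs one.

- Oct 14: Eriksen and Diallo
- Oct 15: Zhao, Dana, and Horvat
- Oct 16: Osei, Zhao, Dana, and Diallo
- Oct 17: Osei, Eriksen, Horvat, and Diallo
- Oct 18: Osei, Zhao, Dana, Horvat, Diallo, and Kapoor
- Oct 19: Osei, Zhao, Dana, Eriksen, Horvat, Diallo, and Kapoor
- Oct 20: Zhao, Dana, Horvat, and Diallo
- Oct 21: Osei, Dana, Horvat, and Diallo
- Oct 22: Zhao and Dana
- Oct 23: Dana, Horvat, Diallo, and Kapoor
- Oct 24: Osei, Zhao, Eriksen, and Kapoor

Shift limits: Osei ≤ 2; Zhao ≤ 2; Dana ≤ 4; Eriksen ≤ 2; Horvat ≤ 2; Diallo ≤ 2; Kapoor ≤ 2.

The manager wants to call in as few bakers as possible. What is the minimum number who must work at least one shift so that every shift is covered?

12 slots to fill and no one can take more than 4, so at least ⌈12/4⌉ = 3 bakers are needed.
Any 4 bakers together have capacity at most 4+2+2+2 = 10 < 12 slots, so 4 can never suffice.
Osei, Zhao, Dana, Eriksen, and Horvat alone can cover everything: Oct 14→Eriksen, Oct 15→Zhao, Oct 16→Osei, Oct 17→Osei, Oct 18→Dana, Oct 19→Horvat, Oct 20→Dana+Horvat, Oct 21→Dana, Oct 22→Zhao, Oct 23→Dana, Oct 24→Eriksen.

5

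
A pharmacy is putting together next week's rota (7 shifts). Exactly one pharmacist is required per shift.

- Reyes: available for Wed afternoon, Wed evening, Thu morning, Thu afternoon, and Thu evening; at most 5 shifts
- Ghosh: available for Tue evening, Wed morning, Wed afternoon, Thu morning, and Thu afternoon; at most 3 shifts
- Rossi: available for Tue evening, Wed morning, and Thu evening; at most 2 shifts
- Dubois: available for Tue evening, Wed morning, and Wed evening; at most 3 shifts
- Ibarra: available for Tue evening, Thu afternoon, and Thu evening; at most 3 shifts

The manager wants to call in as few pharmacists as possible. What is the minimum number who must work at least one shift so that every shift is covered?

2

7 slots to fill and no one can take more than 5, so at least ⌈7/5⌉ = 2 pharmacists are needed.
Reyes and Ghosh alone can cover everything: Tue evening→Ghosh, Wed morning→Ghosh, Wed afternoon→Reyes, Wed evening→Reyes, Thu morning→Reyes, Thu afternoon→Reyes, Thu evening→Reyes.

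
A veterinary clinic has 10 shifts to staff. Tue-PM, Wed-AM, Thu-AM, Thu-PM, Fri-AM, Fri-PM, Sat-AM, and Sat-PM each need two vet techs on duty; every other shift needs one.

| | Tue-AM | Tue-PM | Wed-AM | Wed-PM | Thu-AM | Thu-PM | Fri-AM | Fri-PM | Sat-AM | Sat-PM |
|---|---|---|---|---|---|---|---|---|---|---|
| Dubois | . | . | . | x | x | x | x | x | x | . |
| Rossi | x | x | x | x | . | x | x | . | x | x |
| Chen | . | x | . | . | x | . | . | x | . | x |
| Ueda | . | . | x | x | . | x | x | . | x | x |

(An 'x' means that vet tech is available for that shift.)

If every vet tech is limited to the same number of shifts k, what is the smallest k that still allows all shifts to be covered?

With 4 vet techs and 18 worker-slots to fill, someone must work at least ⌈18/4⌉ = 5 shifts, so k ≥ 5.
k = 5 works: Tue-AM→Rossi, Tue-PM→Rossi+Chen, Wed-AM→Rossi+Ueda, Wed-PM→Dubois, Thu-AM→Dubois+Chen, Thu-PM→Dubois+Rossi, Fri-AM→Dubois+Ueda, Fri-PM→Dubois+Chen, Sat-AM→Rossi+Ueda, Sat-PM→Chen+Ueda.
Loads: Dubois 5, Rossi 5, Chen 4, Ueda 4 — all ≤ 5.

5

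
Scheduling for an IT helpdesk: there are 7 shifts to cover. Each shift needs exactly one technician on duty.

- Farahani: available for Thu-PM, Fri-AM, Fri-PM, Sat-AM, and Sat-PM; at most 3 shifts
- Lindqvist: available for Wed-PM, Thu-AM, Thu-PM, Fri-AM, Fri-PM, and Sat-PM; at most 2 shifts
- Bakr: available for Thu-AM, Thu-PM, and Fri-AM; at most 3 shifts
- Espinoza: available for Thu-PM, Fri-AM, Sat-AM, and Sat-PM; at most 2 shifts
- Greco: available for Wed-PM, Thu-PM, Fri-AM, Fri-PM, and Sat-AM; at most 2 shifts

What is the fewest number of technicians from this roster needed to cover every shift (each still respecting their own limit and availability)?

3

7 slots to fill and no one can take more than 3, so at least ⌈7/3⌉ = 3 technicians are needed.
Farahani, Lindqvist, and Bakr alone can cover everything: Wed-PM→Lindqvist, Thu-AM→Lindqvist, Thu-PM→Bakr, Fri-AM→Bakr, Fri-PM→Farahani, Sat-AM→Farahani, Sat-PM→Farahani.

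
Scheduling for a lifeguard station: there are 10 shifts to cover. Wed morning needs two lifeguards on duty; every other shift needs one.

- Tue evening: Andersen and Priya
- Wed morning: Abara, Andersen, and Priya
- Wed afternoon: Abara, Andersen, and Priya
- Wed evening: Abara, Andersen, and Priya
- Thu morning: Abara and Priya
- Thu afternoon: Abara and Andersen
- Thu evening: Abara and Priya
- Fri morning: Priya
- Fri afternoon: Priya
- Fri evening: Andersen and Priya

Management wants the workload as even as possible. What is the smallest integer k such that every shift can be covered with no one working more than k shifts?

4

With 3 lifeguards and 11 worker-slots to fill, someone must work at least ⌈11/3⌉ = 4 shifts, so k ≥ 4.
k = 4 works: Tue evening→Andersen, Wed morning→Abara+Andersen, Wed afternoon→Andersen, Wed evening→Priya, Thu morning→Abara, Thu afternoon→Abara, Thu evening→Abara, Fri morning→Priya, Fri afternoon→Priya, Fri evening→Andersen.
Loads: Abara 4, Andersen 4, Priya 3 — all ≤ 4.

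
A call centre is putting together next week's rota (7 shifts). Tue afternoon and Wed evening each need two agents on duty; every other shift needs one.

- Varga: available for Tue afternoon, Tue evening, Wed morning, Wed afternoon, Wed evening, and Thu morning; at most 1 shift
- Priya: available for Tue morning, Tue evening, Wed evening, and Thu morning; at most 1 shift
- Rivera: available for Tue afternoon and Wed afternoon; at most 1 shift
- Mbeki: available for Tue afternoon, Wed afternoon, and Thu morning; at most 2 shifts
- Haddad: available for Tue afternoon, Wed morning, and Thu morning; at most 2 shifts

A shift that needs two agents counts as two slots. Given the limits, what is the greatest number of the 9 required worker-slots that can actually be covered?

Total capacity across all agents is 1+1+1+2+2 = 7, and 9 slots are needed, so at most 7 can be filled.
An assignment achieving 7: Tue morning→Priya, Tue afternoon→Mbeki+Haddad, Tue evening→Varga, Wed morning→Haddad, Wed afternoon→Rivera, Thu morning→Mbeki.
Loads: Varga 1/1, Priya 1/1, Rivera 1/1, Mbeki 2/2, Haddad 2/2.

7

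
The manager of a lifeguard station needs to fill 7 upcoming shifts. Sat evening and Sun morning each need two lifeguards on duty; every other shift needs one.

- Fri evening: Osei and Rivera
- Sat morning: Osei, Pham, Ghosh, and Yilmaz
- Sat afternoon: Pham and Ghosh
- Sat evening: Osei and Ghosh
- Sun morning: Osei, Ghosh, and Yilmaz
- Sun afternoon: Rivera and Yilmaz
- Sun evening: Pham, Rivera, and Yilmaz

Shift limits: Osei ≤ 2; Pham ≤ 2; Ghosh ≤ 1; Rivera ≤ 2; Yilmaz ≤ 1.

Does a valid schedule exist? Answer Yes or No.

Total capacity is 2+2+1+2+1 = 8 but 9 worker-slots are needed — infeasible.

No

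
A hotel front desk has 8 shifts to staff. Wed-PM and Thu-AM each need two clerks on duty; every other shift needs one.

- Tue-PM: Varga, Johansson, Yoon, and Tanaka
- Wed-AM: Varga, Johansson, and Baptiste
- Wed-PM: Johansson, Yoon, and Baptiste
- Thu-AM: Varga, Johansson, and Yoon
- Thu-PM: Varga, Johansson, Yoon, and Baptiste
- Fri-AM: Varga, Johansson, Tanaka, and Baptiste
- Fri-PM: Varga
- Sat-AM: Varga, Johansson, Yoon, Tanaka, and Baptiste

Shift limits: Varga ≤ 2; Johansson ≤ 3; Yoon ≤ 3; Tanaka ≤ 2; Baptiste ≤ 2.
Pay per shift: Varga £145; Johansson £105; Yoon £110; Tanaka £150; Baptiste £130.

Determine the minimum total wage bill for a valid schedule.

£1195

Fri-PM can only be covered by Varga, so that assignment is forced.
Picking the cheapest available clerk for each shift independently would cost £1100, but that ignores the shift limits.
An optimal schedule: Tue-PM→Yoon, Wed-AM→Johansson, Wed-PM→Johansson+Yoon, Thu-AM→Johansson+Yoon, Thu-PM→Baptiste, Fri-AM→Baptiste, Fri-PM→Varga, Sat-AM→Varga.
Total: 110 + 105 + 105 + 110 + 105 + 110 + 130 + 130 + 145 + 145 = £1195.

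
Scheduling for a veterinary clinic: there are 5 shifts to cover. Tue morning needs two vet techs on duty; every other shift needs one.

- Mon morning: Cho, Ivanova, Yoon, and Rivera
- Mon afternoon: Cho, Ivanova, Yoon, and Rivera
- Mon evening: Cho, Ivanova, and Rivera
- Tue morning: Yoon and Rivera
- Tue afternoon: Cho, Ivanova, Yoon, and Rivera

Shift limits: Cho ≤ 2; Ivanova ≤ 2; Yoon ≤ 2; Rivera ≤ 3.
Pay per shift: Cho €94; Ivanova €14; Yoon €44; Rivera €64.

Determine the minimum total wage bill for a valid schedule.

€244

Tue morning can only be covered by Yoon and Rivera, so that assignment is forced.
Picking the cheapest available vet tech for each shift independently would cost €164, but that ignores the shift limits.
An optimal schedule: Mon morning→Ivanova, Mon afternoon→Yoon, Mon evening→Ivanova, Tue morning→Yoon+Rivera, Tue afternoon→Rivera.
Total: 14 + 44 + 14 + 44 + 64 + 64 = €244.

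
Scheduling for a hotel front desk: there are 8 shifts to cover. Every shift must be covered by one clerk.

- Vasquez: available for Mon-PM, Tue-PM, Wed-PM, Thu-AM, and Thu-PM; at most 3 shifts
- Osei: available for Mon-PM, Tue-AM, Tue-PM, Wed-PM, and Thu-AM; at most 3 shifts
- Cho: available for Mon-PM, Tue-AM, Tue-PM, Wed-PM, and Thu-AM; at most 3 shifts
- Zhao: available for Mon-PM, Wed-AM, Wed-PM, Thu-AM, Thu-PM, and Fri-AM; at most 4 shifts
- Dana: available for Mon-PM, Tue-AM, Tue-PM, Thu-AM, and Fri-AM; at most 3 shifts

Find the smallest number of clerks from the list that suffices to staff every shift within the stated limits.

3

8 slots to fill and no one can take more than 4, so at least ⌈8/4⌉ = 2 clerks are needed.
Any 2 clerks together have capacity at most 4+3 = 7 < 8 slots, so 2 can never suffice.
Vasquez, Osei, and Zhao alone can cover everything: Mon-PM→Vasquez, Tue-AM→Osei, Tue-PM→Vasquez, Wed-AM→Zhao, Wed-PM→Osei, Thu-AM→Osei, Thu-PM→Vasquez, Fri-AM→Zhao.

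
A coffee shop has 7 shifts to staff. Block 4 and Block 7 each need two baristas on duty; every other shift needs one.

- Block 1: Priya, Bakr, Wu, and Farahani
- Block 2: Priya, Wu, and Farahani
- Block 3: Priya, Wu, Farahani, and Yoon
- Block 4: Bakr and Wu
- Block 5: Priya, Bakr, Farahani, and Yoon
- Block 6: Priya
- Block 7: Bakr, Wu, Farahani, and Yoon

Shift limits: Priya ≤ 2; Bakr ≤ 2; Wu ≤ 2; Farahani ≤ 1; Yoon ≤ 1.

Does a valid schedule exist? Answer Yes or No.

No

Total capacity is 2+2+2+1+1 = 8 but 9 worker-slots are needed — infeasible.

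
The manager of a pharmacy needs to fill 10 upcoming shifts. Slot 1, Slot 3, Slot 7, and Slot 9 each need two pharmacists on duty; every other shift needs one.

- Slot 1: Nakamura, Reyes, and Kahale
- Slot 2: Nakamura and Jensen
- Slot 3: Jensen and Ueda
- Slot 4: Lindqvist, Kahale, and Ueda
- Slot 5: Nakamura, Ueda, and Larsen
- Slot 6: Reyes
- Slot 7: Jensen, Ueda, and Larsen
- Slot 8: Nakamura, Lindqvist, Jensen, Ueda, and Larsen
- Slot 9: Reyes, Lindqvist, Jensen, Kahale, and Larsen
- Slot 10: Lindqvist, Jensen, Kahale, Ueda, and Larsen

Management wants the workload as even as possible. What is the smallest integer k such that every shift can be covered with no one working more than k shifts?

2

With 7 pharmacists and 14 worker-slots to fill, someone must work at least ⌈14/7⌉ = 2 shifts, so k ≥ 2.
k = 2 works: Slot 1→Nakamura+Reyes, Slot 2→Nakamura, Slot 3→Jensen+Ueda, Slot 4→Lindqvist, Slot 5→Ueda, Slot 6→Reyes, Slot 7→Jensen+Larsen, Slot 8→Lindqvist, Slot 9→Kahale+Larsen, Slot 10→Kahale.
Loads: Nakamura 2, Reyes 2, Lindqvist 2, Jensen 2, Kahale 2, Ueda 2, Larsen 2 — all ≤ 2.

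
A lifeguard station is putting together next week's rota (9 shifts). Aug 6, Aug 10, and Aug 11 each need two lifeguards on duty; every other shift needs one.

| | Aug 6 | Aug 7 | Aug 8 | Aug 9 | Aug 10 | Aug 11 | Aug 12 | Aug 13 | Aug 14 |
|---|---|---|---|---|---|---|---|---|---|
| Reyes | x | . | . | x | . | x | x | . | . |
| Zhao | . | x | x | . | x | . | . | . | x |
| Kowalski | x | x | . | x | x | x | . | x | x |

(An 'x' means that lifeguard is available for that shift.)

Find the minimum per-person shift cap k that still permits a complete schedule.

With 3 lifeguards and 12 worker-slots to fill, someone must work at least ⌈12/3⌉ = 4 shifts, so k ≥ 4.
k = 4 works: Aug 6→Reyes+Kowalski, Aug 7→Zhao, Aug 8→Zhao, Aug 9→Reyes, Aug 10→Zhao+Kowalski, Aug 11→Reyes+Kowalski, Aug 12→Reyes, Aug 13→Kowalski, Aug 14→Zhao.
Loads: Reyes 4, Zhao 4, Kowalski 4 — all ≤ 4.

4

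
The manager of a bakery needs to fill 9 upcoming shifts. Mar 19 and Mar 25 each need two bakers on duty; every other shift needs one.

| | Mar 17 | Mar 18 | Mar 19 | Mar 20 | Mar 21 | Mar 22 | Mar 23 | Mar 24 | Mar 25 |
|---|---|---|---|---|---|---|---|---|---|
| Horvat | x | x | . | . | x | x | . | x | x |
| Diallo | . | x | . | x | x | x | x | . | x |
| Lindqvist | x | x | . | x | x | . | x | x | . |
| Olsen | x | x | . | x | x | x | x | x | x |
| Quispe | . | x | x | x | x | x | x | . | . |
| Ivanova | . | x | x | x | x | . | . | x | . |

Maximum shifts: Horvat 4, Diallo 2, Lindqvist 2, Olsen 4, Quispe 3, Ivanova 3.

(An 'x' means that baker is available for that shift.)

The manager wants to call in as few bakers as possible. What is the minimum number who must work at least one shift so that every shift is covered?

11 slots to fill and no one can take more than 4, so at least ⌈11/4⌉ = 3 bakers are needed.
Shifts {Mar 19, Mar 25} need 4 slots, but among the bakers available for them (Horvat, Diallo, Olsen, Quispe, and Ivanova) any 3 together supply at most 3. So 3 bakers are not enough.
Horvat, Diallo, Quispe, and Ivanova alone can cover everything: Mar 17→Horvat, Mar 18→Quispe, Mar 19→Quispe+Ivanova, Mar 20→Quispe, Mar 21→Ivanova, Mar 22→Horvat, Mar 23→Diallo, Mar 24→Horvat, Mar 25→Horvat+Diallo.

4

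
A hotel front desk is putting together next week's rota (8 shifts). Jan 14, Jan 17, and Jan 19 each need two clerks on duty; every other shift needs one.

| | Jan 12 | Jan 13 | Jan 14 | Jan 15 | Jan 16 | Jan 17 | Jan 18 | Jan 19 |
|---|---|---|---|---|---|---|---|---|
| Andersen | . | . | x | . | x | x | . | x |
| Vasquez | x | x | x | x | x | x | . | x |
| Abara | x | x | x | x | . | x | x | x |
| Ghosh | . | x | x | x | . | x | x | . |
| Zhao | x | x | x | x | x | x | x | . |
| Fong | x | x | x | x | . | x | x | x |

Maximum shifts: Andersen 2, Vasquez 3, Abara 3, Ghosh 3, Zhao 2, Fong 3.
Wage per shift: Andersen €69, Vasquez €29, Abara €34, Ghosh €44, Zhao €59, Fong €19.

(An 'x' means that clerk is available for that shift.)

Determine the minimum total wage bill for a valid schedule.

€334

Picking the cheapest available clerk for each shift independently would cost €249, but that ignores the shift limits.
An optimal schedule: Jan 12→Fong, Jan 13→Fong, Jan 14→Abara+Ghosh, Jan 15→Vasquez, Jan 16→Vasquez, Jan 17→Abara+Ghosh, Jan 18→Fong, Jan 19→Vasquez+Abara.
Total: 19 + 19 + 34 + 44 + 29 + 29 + 34 + 44 + 19 + 29 + 34 = €334.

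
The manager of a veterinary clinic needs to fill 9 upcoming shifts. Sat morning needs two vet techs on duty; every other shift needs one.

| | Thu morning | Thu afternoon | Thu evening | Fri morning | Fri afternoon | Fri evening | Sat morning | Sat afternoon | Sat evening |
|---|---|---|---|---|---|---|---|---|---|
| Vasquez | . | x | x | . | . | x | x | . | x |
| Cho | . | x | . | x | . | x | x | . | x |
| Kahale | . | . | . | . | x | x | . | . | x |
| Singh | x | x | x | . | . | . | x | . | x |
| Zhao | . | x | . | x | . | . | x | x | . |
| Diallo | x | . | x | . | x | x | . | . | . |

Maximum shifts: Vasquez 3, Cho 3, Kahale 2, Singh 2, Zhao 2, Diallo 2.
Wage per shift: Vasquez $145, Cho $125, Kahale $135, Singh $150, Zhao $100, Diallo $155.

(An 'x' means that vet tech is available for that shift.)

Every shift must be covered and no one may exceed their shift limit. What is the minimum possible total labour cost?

Sat afternoon can only be covered by Zhao, so that assignment is forced.
Picking the cheapest available vet tech for each shift independently would cost $1205, but that ignores the shift limits.
An optimal schedule: Thu morning→Singh, Thu afternoon→Cho, Thu evening→Vasquez, Fri morning→Zhao, Fri afternoon→Kahale, Fri evening→Cho, Sat morning→Cho+Vasquez, Sat afternoon→Zhao, Sat evening→Kahale.
Total: 150 + 125 + 145 + 100 + 135 + 125 + 125 + 145 + 100 + 135 = $1285.

$1285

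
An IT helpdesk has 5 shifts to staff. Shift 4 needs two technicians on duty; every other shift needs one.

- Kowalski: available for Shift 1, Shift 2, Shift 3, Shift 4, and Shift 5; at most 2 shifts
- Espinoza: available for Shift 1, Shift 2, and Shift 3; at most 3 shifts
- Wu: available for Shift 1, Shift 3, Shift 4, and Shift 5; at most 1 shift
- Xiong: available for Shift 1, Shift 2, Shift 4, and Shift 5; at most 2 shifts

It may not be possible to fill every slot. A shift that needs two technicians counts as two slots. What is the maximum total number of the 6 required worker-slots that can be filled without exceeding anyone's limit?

6

Total capacity across all technicians is 2+3+1+2 = 8, and 6 slots are needed, so at most 6 can be filled.
An assignment achieving 6: Shift 1→Espinoza, Shift 2→Kowalski, Shift 3→Kowalski, Shift 4→Wu+Xiong, Shift 5→Xiong.
Loads: Kowalski 2/2, Espinoza 1/3, Wu 1/1, Xiong 2/2.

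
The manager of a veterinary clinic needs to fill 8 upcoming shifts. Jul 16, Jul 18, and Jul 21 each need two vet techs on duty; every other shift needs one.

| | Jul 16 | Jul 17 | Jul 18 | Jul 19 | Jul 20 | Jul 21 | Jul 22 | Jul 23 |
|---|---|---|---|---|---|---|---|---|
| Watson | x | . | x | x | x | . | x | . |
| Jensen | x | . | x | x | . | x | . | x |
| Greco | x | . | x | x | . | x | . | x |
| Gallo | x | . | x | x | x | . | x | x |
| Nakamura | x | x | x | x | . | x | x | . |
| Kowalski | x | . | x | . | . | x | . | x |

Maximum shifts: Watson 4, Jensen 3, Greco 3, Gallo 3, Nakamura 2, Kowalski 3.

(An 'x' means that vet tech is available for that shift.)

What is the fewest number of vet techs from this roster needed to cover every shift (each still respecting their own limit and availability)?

11 slots to fill and no one can take more than 4, so at least ⌈11/4⌉ = 3 vet techs are needed.
Any 3 vet techs together have capacity at most 4+3+3 = 10 < 11 slots, so 3 can never suffice.
Watson, Jensen, Greco, and Nakamura alone can cover everything: Jul 16→Watson+Jensen, Jul 17→Nakamura, Jul 18→Greco+Nakamura, Jul 19→Watson, Jul 20→Watson, Jul 21→Jensen+Greco, Jul 22→Watson, Jul 23→Jensen.

4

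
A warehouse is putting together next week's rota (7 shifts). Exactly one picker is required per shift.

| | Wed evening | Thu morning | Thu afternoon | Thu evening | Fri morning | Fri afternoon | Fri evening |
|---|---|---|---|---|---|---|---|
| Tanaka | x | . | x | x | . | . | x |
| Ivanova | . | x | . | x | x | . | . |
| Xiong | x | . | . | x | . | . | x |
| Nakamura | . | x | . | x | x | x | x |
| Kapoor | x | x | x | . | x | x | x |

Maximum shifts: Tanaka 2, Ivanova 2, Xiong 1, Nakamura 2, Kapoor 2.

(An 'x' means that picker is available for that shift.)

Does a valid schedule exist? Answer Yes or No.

One valid schedule: Wed evening→Tanaka, Thu morning→Ivanova, Thu afternoon→Tanaka, Thu evening→Xiong, Fri morning→Ivanova, Fri afternoon→Nakamura, Fri evening→Nakamura.
Loads: Tanaka 2/2, Ivanova 2/2, Xiong 1/1, Nakamura 2/2, Kapoor 0/2 — all within limits.

Yes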